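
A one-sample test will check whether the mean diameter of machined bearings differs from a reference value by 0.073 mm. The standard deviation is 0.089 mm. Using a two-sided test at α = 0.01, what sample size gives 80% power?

18

For a one-sample z-test, n = ((z_{α/2} + z_β)·σ/δ)².
z_{α/2} = 2.576 (two-sided α = 0.01); z_β = 0.842 (power 80% → β = 0.2).
n = (3.418 × 0.089 / 0.073)² = 17.37
Round up: n = 18.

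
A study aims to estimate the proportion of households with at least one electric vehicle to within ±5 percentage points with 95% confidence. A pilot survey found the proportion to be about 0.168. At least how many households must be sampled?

For a proportion with margin E = 0.05 at 95% confidence, z = 1.960.
n = p̂(1−p̂)(z/E)² = 0.168 × 0.832 × (1.960/0.05)² = 214.79
Round up: n = 215.

215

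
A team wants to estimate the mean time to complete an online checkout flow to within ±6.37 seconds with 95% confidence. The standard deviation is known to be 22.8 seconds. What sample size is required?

50

For a mean, the margin of error is E = z·σ/√n, so n = (zσ/E)².
At 95% confidence, z = 1.960.
n = (1.960 × 22.8 / 6.37)² = 49.22
Round up: n = 50.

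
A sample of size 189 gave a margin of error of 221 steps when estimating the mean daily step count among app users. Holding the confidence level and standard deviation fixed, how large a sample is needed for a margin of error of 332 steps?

84

Margin of error scales as 1/√n, so n₂ = n₁·(E₁/E₂)².
n₂ = 189 × (221/332)² = 189 × 0.4431 = 83.75
Round up: n₂ = 84.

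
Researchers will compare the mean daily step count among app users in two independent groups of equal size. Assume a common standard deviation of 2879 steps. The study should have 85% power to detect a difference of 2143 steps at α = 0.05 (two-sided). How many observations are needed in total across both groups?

66 total

For two equal groups, n per group = 2·((z_{α/2} + z_β)·σ/δ)².
z_{α/2} = 1.960; z_β = 1.036 (power 85%).
n = 2 × (2.996 × 2879 / 2143)² = 2 × 16.20 = 32.40
Round up: n = 33 per group.
Total across both groups: 2 × 33 = 66.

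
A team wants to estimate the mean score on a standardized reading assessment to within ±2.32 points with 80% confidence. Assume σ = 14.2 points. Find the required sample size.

For a mean, the margin of error is E = z·σ/√n, so n = (zσ/E)².
At 80% confidence, z = 1.282.
n = (1.282 × 14.2 / 2.32)² = 61.57
Round up: n = 62.

62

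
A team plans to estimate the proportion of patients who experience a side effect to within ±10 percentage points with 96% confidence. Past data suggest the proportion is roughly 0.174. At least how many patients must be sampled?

61

For a proportion with margin E = 0.1 at 96% confidence, z = 2.054.
n = p̂(1−p̂)(z/E)² = 0.174 × 0.826 × (2.054/0.1)² = 60.64
Round up: n = 61.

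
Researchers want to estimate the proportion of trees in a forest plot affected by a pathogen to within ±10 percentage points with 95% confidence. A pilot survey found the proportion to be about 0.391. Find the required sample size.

For a proportion with margin E = 0.1 at 95% confidence, z = 1.960.
n = p̂(1−p̂)(z/E)² = 0.391 × 0.609 × (1.960/0.1)² = 91.48
Round up: n = 92.

92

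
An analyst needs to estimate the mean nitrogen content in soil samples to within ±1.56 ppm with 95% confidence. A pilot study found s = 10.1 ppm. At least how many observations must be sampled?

162

For a mean, the margin of error is E = z·σ/√n, so n = (zσ/E)².
At 95% confidence, z = 1.960.
n = (1.960 × 10.1 / 1.56)² = 161.03
Round up: n = 162.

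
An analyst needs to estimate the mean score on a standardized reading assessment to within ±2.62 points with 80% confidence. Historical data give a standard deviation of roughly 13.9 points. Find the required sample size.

For a mean, the margin of error is E = z·σ/√n, so n = (zσ/E)².
At 80% confidence, z = 1.282.
n = (1.282 × 13.9 / 2.62)² = 46.26
Round up: n = 47.

47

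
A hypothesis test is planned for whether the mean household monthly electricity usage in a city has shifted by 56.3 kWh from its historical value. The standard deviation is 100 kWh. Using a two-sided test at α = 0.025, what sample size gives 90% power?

For a one-sample z-test, n = ((z_{α/2} + z_β)·σ/δ)².
z_{α/2} = 2.241 (two-sided α = 0.025); z_β = 1.282 (power 90% → β = 0.1).
n = (3.523 × 100 / 56.3)² = 39.16
Round up: n = 40.

40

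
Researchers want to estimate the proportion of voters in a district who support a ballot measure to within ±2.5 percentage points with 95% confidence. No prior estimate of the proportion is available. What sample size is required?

For a proportion with margin E = 0.025 at 95% confidence, z = 1.960.
With no prior estimate, use p = 0.5, which maximizes p(1−p) at 0.25.
n = 0.25 × (z/E)² = 0.25 × (1.960/0.025)² = 1536.64
Round up: n = 1537.

n = 1537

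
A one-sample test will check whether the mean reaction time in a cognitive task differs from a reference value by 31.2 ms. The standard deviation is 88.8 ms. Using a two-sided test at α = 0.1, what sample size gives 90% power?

70

For a one-sample z-test, n = ((z_{α/2} + z_β)·σ/δ)².
z_{α/2} = 1.645 (two-sided α = 0.1); z_β = 1.282 (power 90% → β = 0.1).
n = (2.927 × 88.8 / 31.2)² = 69.40
Round up: n = 70.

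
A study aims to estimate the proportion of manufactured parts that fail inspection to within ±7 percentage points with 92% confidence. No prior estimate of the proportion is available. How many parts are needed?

157

For a proportion with margin E = 0.07 at 92% confidence, z = 1.751.
With no prior estimate, use p = 0.5, which maximizes p(1−p) at 0.25.
n = 0.25 × (z/E)² = 0.25 × (1.751/0.07)² = 156.43
Round up: n = 157.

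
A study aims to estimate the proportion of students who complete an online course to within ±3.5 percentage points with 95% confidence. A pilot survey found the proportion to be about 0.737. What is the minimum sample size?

For a proportion with margin E = 0.035 at 95% confidence, z = 1.960.
n = p̂(1−p̂)(z/E)² = 0.737 × 0.263 × (1.960/0.035)² = 607.85
Round up: n = 608.

608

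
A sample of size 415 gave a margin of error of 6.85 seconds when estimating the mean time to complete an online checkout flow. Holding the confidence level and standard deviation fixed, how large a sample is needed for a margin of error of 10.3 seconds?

184

Margin of error scales as 1/√n, so n₂ = n₁·(E₁/E₂)².
n₂ = 415 × (6.85/10.3)² = 415 × 0.4423 = 183.55
Round up: n₂ = 184.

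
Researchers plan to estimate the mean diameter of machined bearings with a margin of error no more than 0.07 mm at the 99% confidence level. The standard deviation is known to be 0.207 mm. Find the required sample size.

For a mean, the margin of error is E = z·σ/√n, so n = (zσ/E)².
At 99% confidence, z = 2.576.
n = (2.576 × 0.207 / 0.07)² = 58.03
Round up: n = 59.

59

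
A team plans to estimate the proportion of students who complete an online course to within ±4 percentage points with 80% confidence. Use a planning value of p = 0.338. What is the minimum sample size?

230

For a proportion with margin E = 0.04 at 80% confidence, z = 1.282.
n = p̂(1−p̂)(z/E)² = 0.338 × 0.662 × (1.282/0.04)² = 229.84
Round up: n = 230.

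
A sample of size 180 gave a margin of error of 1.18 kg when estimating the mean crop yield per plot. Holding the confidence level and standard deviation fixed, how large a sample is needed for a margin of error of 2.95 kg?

29

Margin of error scales as 1/√n, so n₂ = n₁·(E₁/E₂)².
n₂ = 180 × (1.18/2.95)² = 180 × 0.16 = 28.80
Round up: n₂ = 29.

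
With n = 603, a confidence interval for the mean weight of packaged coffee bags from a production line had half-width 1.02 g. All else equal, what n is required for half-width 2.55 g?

97

Margin of error scales as 1/√n, so n₂ = n₁·(E₁/E₂)².
n₂ = 603 × (1.02/2.55)² = 603 × 0.16 = 96.48
Round up: n₂ = 97.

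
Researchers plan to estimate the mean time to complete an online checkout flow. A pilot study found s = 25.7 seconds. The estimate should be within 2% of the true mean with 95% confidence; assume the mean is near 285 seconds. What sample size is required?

79

For a mean, the margin of error is E = z·σ/√n, so n = (zσ/E)².
At 95% confidence, z = 1.960.
E = 2% of 285 = 5.7 seconds.
n = (1.960 × 25.7 / 5.7)² = 78.10
Round up: n = 79.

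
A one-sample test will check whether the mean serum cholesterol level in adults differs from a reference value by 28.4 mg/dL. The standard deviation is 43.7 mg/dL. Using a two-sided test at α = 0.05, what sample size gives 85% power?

For a one-sample z-test, n = ((z_{α/2} + z_β)·σ/δ)².
z_{α/2} = 1.960 (two-sided α = 0.05); z_β = 1.036 (power 85% → β = 0.15).
n = (2.996 × 43.7 / 28.4)² = 21.25
Round up: n = 22.

22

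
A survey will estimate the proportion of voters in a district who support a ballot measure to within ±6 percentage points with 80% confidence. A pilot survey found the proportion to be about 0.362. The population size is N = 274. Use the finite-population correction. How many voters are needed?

77

For a proportion with margin E = 0.06 at 80% confidence, z = 1.282.
n = p̂(1−p̂)(z/E)² = 0.362 × 0.638 × (1.282/0.06)² = 105.44 — call this n₀.
Finite-population correction with N = 274: n = n₀ / (1 + (n₀−1)/N) = 105.44 / 1.381 = 76.35
Round up: n = 77.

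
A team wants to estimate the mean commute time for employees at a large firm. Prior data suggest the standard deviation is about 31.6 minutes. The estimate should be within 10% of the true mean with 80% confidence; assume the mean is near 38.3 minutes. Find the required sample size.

For a mean, the margin of error is E = z·σ/√n, so n = (zσ/E)².
At 80% confidence, z = 1.282.
E = 10% of 38.3 = 3.83 minutes.
n = (1.282 × 31.6 / 3.83)² = 111.88
Round up: n = 112.

n = 112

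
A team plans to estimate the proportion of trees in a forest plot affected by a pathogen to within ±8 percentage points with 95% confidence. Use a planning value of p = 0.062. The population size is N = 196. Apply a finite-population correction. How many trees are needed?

n = 30

For a proportion with margin E = 0.08 at 95% confidence, z = 1.960.
n = p̂(1−p̂)(z/E)² = 0.062 × 0.938 × (1.960/0.08)² = 34.91 — call this n₀.
Finite-population correction with N = 196: n = n₀ / (1 + (n₀−1)/N) = 34.91 / 1.173 = 29.76
Round up: n = 30.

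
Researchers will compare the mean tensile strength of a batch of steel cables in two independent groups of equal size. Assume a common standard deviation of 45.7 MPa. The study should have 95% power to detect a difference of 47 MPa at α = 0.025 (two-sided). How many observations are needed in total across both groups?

58 total

For two equal groups, n per group = 2·((z_{α/2} + z_β)·σ/δ)².
z_{α/2} = 2.241; z_β = 1.645 (power 95%).
n = 2 × (3.886 × 45.7 / 47)² = 2 × 14.28 = 28.56
Round up: n = 29 per group.
Total across both groups: 2 × 29 = 58.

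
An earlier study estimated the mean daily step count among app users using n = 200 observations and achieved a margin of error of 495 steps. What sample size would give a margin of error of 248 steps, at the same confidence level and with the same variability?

Margin of error scales as 1/√n, so n₂ = n₁·(E₁/E₂)².
n₂ = 200 × (495/248)² = 200 × 3.984 = 796.80
Round up: n₂ = 797.

n = 797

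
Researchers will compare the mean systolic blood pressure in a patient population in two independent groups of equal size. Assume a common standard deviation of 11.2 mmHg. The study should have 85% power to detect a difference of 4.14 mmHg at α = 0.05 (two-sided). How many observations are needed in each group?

132 per group

For two equal groups, n per group = 2·((z_{α/2} + z_β)·σ/δ)².
z_{α/2} = 1.960; z_β = 1.036 (power 85%).
n = 2 × (2.996 × 11.2 / 4.14)² = 2 × 65.69 = 131.38
Round up: n = 132 per group.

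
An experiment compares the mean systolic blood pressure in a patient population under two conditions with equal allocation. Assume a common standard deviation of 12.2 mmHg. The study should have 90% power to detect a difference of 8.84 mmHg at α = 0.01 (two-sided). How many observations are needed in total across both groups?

For two equal groups, n per group = 2·((z_{α/2} + z_β)·σ/δ)².
z_{α/2} = 2.576; z_β = 1.282 (power 90%).
n = 2 × (3.858 × 12.2 / 8.84)² = 2 × 28.35 = 56.70
Round up: n = 57 per group.
Total across both groups: 2 × 57 = 114.

114 total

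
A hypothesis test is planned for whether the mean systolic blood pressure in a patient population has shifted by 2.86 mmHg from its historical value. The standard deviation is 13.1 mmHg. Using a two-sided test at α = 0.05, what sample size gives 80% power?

165

For a one-sample z-test, n = ((z_{α/2} + z_β)·σ/δ)².
z_{α/2} = 1.960 (two-sided α = 0.05); z_β = 0.842 (power 80% → β = 0.2).
n = (2.802 × 13.1 / 2.86)² = 164.72
Round up: n = 165.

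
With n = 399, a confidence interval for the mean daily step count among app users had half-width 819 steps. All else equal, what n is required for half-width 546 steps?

Margin of error scales as 1/√n, so n₂ = n₁·(E₁/E₂)².
n₂ = 399 × (819/546)² = 399 × 2.25 = 897.75
Round up: n₂ = 898.

898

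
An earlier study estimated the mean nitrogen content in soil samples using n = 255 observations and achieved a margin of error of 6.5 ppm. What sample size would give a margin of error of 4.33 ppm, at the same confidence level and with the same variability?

Margin of error scales as 1/√n, so n₂ = n₁·(E₁/E₂)².
n₂ = 255 × (6.5/4.33)² = 255 × 2.253 = 574.51
Round up: n₂ = 575.

n = 575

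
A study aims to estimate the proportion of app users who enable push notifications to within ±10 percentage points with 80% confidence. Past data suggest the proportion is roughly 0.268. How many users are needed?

For a proportion with margin E = 0.1 at 80% confidence, z = 1.282.
n = p̂(1−p̂)(z/E)² = 0.268 × 0.732 × (1.282/0.1)² = 32.24
Round up: n = 33.

n = 33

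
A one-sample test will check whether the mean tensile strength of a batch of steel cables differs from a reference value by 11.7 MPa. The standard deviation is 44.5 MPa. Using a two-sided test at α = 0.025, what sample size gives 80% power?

For a one-sample z-test, n = ((z_{α/2} + z_β)·σ/δ)².
z_{α/2} = 2.241 (two-sided α = 0.025); z_β = 0.842 (power 80% → β = 0.2).
n = (3.083 × 44.5 / 11.7)² = 137.50
Round up: n = 138.

n = 138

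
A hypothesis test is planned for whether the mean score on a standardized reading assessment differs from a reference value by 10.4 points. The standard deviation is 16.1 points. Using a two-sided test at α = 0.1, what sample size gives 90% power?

21

For a one-sample z-test, n = ((z_{α/2} + z_β)·σ/δ)².
z_{α/2} = 1.645 (two-sided α = 0.1); z_β = 1.282 (power 90% → β = 0.1).
n = (2.927 × 16.1 / 10.4)² = 20.53
Round up: n = 21.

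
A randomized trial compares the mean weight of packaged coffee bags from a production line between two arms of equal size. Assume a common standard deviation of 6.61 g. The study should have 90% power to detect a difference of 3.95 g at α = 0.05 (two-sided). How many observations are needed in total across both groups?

118 total

For two equal groups, n per group = 2·((z_{α/2} + z_β)·σ/δ)².
z_{α/2} = 1.960; z_β = 1.282 (power 90%).
n = 2 × (3.242 × 6.61 / 3.95)² = 2 × 29.43 = 58.86
Round up: n = 59 per group.
Total across both groups: 2 × 59 = 118.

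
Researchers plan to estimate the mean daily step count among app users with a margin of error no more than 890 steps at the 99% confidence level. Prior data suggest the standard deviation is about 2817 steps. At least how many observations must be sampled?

67

For a mean, the margin of error is E = z·σ/√n, so n = (zσ/E)².
At 99% confidence, z = 2.576.
n = (2.576 × 2817 / 890)² = 66.48
Round up: n = 67.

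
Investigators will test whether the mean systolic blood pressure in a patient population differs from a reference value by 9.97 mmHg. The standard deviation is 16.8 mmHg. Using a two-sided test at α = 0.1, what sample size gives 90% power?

For a one-sample z-test, n = ((z_{α/2} + z_β)·σ/δ)².
z_{α/2} = 1.645 (two-sided α = 0.1); z_β = 1.282 (power 90% → β = 0.1).
n = (2.927 × 16.8 / 9.97)² = 24.33
Round up: n = 25.

25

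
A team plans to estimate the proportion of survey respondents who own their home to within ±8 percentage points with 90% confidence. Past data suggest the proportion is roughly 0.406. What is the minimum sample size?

102

For a proportion with margin E = 0.08 at 90% confidence, z = 1.645.
n = p̂(1−p̂)(z/E)² = 0.406 × 0.594 × (1.645/0.08)² = 101.97
Round up: n = 102.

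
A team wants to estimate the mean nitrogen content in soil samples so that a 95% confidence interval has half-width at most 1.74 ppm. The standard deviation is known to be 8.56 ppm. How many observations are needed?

For a mean, the margin of error is E = z·σ/√n, so n = (zσ/E)².
At 95% confidence, z = 1.960.
n = (1.960 × 8.56 / 1.74)² = 92.97
Round up: n = 93.

93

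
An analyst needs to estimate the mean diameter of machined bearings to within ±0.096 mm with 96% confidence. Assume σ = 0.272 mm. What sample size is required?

34

For a mean, the margin of error is E = z·σ/√n, so n = (zσ/E)².
At 96% confidence, z = 2.054.
n = (2.054 × 0.272 / 0.096)² = 33.87
Round up: n = 34.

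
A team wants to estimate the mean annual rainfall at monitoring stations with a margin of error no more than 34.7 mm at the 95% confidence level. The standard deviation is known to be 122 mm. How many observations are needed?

48

For a mean, the margin of error is E = z·σ/√n, so n = (zσ/E)².
At 95% confidence, z = 1.960.
n = (1.960 × 122 / 34.7)² = 47.49
Round up: n = 48.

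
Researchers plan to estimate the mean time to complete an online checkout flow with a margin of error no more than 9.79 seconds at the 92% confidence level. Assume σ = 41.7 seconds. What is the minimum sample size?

For a mean, the margin of error is E = z·σ/√n, so n = (zσ/E)².
At 92% confidence, z = 1.751.
n = (1.751 × 41.7 / 9.79)² = 55.63
Round up: n = 56.

n = 56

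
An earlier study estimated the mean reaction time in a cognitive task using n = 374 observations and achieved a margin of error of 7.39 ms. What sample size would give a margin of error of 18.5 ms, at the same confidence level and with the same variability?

Margin of error scales as 1/√n, so n₂ = n₁·(E₁/E₂)².
n₂ = 374 × (7.39/18.5)² = 374 × 0.1596 = 59.69
Round up: n₂ = 60.

60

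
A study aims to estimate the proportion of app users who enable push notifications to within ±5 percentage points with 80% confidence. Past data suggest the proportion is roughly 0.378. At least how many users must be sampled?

For a proportion with margin E = 0.05 at 80% confidence, z = 1.282.
n = p̂(1−p̂)(z/E)² = 0.378 × 0.622 × (1.282/0.05)² = 154.57
Round up: n = 155.

155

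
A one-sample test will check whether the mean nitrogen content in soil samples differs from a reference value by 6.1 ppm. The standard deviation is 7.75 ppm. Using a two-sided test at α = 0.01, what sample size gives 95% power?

For a one-sample z-test, n = ((z_{α/2} + z_β)·σ/δ)².
z_{α/2} = 2.576 (two-sided α = 0.01); z_β = 1.645 (power 95% → β = 0.05).
n = (4.221 × 7.75 / 6.1)² = 28.76
Round up: n = 29.

29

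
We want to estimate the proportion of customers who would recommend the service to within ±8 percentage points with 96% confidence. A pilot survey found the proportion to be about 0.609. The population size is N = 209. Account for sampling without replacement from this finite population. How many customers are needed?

n = 90

For a proportion with margin E = 0.08 at 96% confidence, z = 2.054.
n = p̂(1−p̂)(z/E)² = 0.609 × 0.391 × (2.054/0.08)² = 156.97 — call this n₀.
Finite-population correction with N = 209: n = n₀ / (1 + (n₀−1)/N) = 156.97 / 1.746 = 89.90
Round up: n = 90.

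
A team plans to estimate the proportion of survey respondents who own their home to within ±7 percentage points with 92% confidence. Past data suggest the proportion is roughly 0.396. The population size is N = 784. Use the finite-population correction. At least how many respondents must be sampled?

126

For a proportion with margin E = 0.07 at 92% confidence, z = 1.751.
n = p̂(1−p̂)(z/E)² = 0.396 × 0.604 × (1.751/0.07)² = 149.66 — call this n₀.
Finite-population correction with N = 784: n = n₀ / (1 + (n₀−1)/N) = 149.66 / 1.19 = 125.76
Round up: n = 126.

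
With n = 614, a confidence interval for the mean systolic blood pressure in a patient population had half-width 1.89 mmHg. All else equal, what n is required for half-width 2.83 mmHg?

274

Margin of error scales as 1/√n, so n₂ = n₁·(E₁/E₂)².
n₂ = 614 × (1.89/2.83)² = 614 × 0.446 = 273.84
Round up: n₂ = 274.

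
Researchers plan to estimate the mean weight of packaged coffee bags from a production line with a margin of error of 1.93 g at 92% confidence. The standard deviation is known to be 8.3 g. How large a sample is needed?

57

For a mean, the margin of error is E = z·σ/√n, so n = (zσ/E)².
At 92% confidence, z = 1.751.
n = (1.751 × 8.3 / 1.93)² = 56.70
Round up: n = 57.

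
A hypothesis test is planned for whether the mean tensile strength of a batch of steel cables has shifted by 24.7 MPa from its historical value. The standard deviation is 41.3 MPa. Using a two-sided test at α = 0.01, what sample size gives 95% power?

For a one-sample z-test, n = ((z_{α/2} + z_β)·σ/δ)².
z_{α/2} = 2.576 (two-sided α = 0.01); z_β = 1.645 (power 95% → β = 0.05).
n = (4.221 × 41.3 / 24.7)² = 49.81
Round up: n = 50.

50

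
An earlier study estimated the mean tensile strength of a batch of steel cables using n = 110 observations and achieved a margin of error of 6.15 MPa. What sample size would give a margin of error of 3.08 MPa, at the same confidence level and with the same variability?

Margin of error scales as 1/√n, so n₂ = n₁·(E₁/E₂)².
n₂ = 110 × (6.15/3.08)² = 110 × 3.987 = 438.57
Round up: n₂ = 439.

439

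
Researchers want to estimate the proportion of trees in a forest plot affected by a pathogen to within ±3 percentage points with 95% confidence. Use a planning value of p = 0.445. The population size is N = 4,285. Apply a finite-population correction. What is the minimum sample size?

847

For a proportion with margin E = 0.03 at 95% confidence, z = 1.960.
n = p̂(1−p̂)(z/E)² = 0.445 × 0.555 × (1.960/0.03)² = 1054.20 — call this n₀.
Finite-population correction with N = 4,285: n = n₀ / (1 + (n₀−1)/N) = 1054.20 / 1.246 = 846.07
Round up: n = 847.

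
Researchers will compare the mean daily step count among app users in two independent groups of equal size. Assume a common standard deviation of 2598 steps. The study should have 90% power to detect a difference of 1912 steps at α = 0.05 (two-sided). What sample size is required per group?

39 per group

For two equal groups, n per group = 2·((z_{α/2} + z_β)·σ/δ)².
z_{α/2} = 1.960; z_β = 1.282 (power 90%).
n = 2 × (3.242 × 2598 / 1912)² = 2 × 19.41 = 38.82
Round up: n = 39 per group.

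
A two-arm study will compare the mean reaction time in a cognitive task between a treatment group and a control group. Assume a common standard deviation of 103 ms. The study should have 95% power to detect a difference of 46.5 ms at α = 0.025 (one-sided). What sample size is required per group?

128 per group

For two equal groups, n per group = 2·((z_α + z_β)·σ/δ)².
z_α = 1.960; z_β = 1.645 (power 95%).
n = 2 × (3.605 × 103 / 46.5)² = 2 × 63.76 = 127.52
Round up: n = 128 per group.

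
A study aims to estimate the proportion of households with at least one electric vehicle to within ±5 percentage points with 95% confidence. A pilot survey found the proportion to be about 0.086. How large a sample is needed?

For a proportion with margin E = 0.05 at 95% confidence, z = 1.960.
n = p̂(1−p̂)(z/E)² = 0.086 × 0.914 × (1.960/0.05)² = 120.79
Round up: n = 121.

121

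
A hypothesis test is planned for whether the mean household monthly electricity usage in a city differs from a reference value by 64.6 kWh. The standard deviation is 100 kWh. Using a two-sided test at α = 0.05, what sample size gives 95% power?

32

For a one-sample z-test, n = ((z_{α/2} + z_β)·σ/δ)².
z_{α/2} = 1.960 (two-sided α = 0.05); z_β = 1.645 (power 95% → β = 0.05).
n = (3.605 × 100 / 64.6)² = 31.14
Round up: n = 32.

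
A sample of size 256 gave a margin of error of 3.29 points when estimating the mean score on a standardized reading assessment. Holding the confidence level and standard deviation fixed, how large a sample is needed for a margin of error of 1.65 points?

Margin of error scales as 1/√n, so n₂ = n₁·(E₁/E₂)².
n₂ = 256 × (3.29/1.65)² = 256 × 3.976 = 1017.86
Round up: n₂ = 1018.

n = 1018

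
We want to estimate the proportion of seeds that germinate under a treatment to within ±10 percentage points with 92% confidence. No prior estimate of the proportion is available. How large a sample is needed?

77

For a proportion with margin E = 0.1 at 92% confidence, z = 1.751.
With no prior estimate, use p = 0.5, which maximizes p(1−p) at 0.25.
n = 0.25 × (z/E)² = 0.25 × (1.751/0.1)² = 76.65
Round up: n = 77.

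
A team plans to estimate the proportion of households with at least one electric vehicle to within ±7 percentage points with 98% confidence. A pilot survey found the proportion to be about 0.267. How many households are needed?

n = 217

For a proportion with margin E = 0.07 at 98% confidence, z = 2.326.
n = p̂(1−p̂)(z/E)² = 0.267 × 0.733 × (2.326/0.07)² = 216.09
Round up: n = 217.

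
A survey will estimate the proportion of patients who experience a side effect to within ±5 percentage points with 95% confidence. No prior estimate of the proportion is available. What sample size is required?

385

For a proportion with margin E = 0.05 at 95% confidence, z = 1.960.
With no prior estimate, use p = 0.5, which maximizes p(1−p) at 0.25.
n = 0.25 × (z/E)² = 0.25 × (1.960/0.05)² = 384.16
Round up: n = 385.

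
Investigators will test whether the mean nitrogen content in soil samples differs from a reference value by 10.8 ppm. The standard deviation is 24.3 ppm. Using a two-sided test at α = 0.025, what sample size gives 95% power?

77

For a one-sample z-test, n = ((z_{α/2} + z_β)·σ/δ)².
z_{α/2} = 2.241 (two-sided α = 0.025); z_β = 1.645 (power 95% → β = 0.05).
n = (3.886 × 24.3 / 10.8)² = 76.45
Round up: n = 77.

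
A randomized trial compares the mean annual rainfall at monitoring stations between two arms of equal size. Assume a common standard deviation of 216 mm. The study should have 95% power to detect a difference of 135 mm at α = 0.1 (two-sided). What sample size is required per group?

56 per group

For two equal groups, n per group = 2·((z_{α/2} + z_β)·σ/δ)².
z_{α/2} = 1.645; z_β = 1.645 (power 95%).
n = 2 × (3.290 × 216 / 135)² = 2 × 27.71 = 55.42
Round up: n = 56 per group.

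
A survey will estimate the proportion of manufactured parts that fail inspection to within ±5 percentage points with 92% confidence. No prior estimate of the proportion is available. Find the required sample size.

307

For a proportion with margin E = 0.05 at 92% confidence, z = 1.751.
With no prior estimate, use p = 0.5, which maximizes p(1−p) at 0.25.
n = 0.25 × (z/E)² = 0.25 × (1.751/0.05)² = 306.60
Round up: n = 307.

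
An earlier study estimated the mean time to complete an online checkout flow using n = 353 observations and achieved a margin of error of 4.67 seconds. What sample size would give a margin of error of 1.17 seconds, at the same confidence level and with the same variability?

5624

Margin of error scales as 1/√n, so n₂ = n₁·(E₁/E₂)².
n₂ = 353 × (4.67/1.17)² = 353 × 15.93 = 5623.29
Round up: n₂ = 5624.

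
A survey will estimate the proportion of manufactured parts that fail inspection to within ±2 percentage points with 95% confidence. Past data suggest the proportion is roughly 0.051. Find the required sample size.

For a proportion with margin E = 0.02 at 95% confidence, z = 1.960.
n = p̂(1−p̂)(z/E)² = 0.051 × 0.949 × (1.960/0.02)² = 464.82
Round up: n = 465.

465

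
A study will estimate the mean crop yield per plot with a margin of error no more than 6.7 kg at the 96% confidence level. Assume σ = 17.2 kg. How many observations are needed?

For a mean, the margin of error is E = z·σ/√n, so n = (zσ/E)².
At 96% confidence, z = 2.054.
n = (2.054 × 17.2 / 6.7)² = 27.80
Round up: n = 28.

n = 28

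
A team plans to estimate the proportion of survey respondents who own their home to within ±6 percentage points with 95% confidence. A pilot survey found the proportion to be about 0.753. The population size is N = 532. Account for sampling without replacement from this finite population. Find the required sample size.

For a proportion with margin E = 0.06 at 95% confidence, z = 1.960.
n = p̂(1−p̂)(z/E)² = 0.753 × 0.247 × (1.960/0.06)² = 198.47 — call this n₀.
Finite-population correction with N = 532: n = n₀ / (1 + (n₀−1)/N) = 198.47 / 1.371 = 144.76
Round up: n = 145.

n = 145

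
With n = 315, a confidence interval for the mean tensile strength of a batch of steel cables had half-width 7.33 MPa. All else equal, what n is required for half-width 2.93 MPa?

Margin of error scales as 1/√n, so n₂ = n₁·(E₁/E₂)².
n₂ = 315 × (7.33/2.93)² = 315 × 6.259 = 1971.59
Round up: n₂ = 1972.

1972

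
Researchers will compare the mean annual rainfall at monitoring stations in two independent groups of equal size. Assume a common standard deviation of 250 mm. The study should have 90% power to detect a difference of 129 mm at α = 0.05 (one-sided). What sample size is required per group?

For two equal groups, n per group = 2·((z_α + z_β)·σ/δ)².
z_α = 1.645; z_β = 1.282 (power 90%).
n = 2 × (2.927 × 250 / 129)² = 2 × 32.18 = 64.36
Round up: n = 65 per group.

65 per group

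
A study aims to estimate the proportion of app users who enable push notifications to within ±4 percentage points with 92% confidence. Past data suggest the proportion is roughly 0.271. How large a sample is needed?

For a proportion with margin E = 0.04 at 92% confidence, z = 1.751.
n = p̂(1−p̂)(z/E)² = 0.271 × 0.729 × (1.751/0.04)² = 378.57
Round up: n = 379.

379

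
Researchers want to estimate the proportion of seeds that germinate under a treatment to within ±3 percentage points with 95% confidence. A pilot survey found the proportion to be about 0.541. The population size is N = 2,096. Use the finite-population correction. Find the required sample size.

For a proportion with margin E = 0.03 at 95% confidence, z = 1.960.
n = p̂(1−p̂)(z/E)² = 0.541 × 0.459 × (1.960/0.03)² = 1059.94 — call this n₀.
Finite-population correction with N = 2,096: n = n₀ / (1 + (n₀−1)/N) = 1059.94 / 1.505 = 704.28
Round up: n = 705.

705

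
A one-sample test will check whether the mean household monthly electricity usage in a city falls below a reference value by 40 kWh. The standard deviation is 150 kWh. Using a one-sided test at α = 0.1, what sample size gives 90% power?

93

For a one-sample z-test, n = ((z_α + z_β)·σ/δ)².
z_α = 1.282 (one-sided α = 0.1); z_β = 1.282 (power 90% → β = 0.1).
n = (2.564 × 150 / 40)² = 92.45
Round up: n = 93.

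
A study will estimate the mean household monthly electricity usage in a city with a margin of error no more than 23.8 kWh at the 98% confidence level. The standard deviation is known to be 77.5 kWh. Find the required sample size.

58

For a mean, the margin of error is E = z·σ/√n, so n = (zσ/E)².
At 98% confidence, z = 2.326.
n = (2.326 × 77.5 / 23.8)² = 57.37
Round up: n = 58.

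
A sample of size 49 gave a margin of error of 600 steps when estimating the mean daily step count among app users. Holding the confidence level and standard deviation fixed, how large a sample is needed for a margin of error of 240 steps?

n = 307

Margin of error scales as 1/√n, so n₂ = n₁·(E₁/E₂)².
n₂ = 49 × (600/240)² = 49 × 6.25 = 306.25
Round up: n₂ = 307.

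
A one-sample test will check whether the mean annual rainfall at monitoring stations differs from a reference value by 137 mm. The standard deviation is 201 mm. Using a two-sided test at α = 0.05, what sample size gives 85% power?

20

For a one-sample z-test, n = ((z_{α/2} + z_β)·σ/δ)².
z_{α/2} = 1.960 (two-sided α = 0.05); z_β = 1.036 (power 85% → β = 0.15).
n = (2.996 × 201 / 137)² = 19.32
Round up: n = 20.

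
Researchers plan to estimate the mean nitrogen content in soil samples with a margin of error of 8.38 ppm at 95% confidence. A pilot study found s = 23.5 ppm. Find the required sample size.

31

For a mean, the margin of error is E = z·σ/√n, so n = (zσ/E)².
At 95% confidence, z = 1.960.
n = (1.960 × 23.5 / 8.38)² = 30.21
Round up: n = 31.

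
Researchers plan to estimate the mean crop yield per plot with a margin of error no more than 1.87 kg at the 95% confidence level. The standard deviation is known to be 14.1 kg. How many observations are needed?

219

For a mean, the margin of error is E = z·σ/√n, so n = (zσ/E)².
At 95% confidence, z = 1.960.
n = (1.960 × 14.1 / 1.87)² = 218.41
Round up: n = 219.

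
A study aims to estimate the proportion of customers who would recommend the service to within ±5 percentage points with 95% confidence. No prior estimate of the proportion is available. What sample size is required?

For a proportion with margin E = 0.05 at 95% confidence, z = 1.960.
With no prior estimate, use p = 0.5, which maximizes p(1−p) at 0.25.
n = 0.25 × (z/E)² = 0.25 × (1.960/0.05)² = 384.16
Round up: n = 385.

385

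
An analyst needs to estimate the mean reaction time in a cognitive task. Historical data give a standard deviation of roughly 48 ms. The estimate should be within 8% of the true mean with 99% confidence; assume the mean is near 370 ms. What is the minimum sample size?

18

For a mean, the margin of error is E = z·σ/√n, so n = (zσ/E)².
At 99% confidence, z = 2.576.
E = 8% of 370 = 29.6 ms.
n = (2.576 × 48 / 29.6)² = 17.45
Round up: n = 18.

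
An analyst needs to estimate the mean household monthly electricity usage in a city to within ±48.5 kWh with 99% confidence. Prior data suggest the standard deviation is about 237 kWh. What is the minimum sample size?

For a mean, the margin of error is E = z·σ/√n, so n = (zσ/E)².
At 99% confidence, z = 2.576.
n = (2.576 × 237 / 48.5)² = 158.45
Round up: n = 159.

159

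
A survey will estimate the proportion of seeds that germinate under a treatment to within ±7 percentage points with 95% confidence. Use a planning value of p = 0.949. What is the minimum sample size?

38

For a proportion with margin E = 0.07 at 95% confidence, z = 1.960.
n = p̂(1−p̂)(z/E)² = 0.949 × 0.051 × (1.960/0.07)² = 37.94
Round up: n = 38.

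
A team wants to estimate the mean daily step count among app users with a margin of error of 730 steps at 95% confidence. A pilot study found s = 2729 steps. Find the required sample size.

For a mean, the margin of error is E = z·σ/√n, so n = (zσ/E)².
At 95% confidence, z = 1.960.
n = (1.960 × 2729 / 730)² = 53.69
Round up: n = 54.

n = 54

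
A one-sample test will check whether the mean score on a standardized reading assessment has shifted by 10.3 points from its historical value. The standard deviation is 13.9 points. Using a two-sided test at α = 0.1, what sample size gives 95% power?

20

For a one-sample z-test, n = ((z_{α/2} + z_β)·σ/δ)².
z_{α/2} = 1.645 (two-sided α = 0.1); z_β = 1.645 (power 95% → β = 0.05).
n = (3.290 × 13.9 / 10.3)² = 19.71
Round up: n = 20.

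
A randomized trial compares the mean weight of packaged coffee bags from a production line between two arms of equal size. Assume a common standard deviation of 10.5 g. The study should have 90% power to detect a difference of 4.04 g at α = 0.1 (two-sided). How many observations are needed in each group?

For two equal groups, n per group = 2·((z_{α/2} + z_β)·σ/δ)².
z_{α/2} = 1.645; z_β = 1.282 (power 90%).
n = 2 × (2.927 × 10.5 / 4.04)² = 2 × 57.87 = 115.74
Round up: n = 116 per group.

116 per group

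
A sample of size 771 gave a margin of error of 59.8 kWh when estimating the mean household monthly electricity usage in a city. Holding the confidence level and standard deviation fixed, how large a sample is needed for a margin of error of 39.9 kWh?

Margin of error scales as 1/√n, so n₂ = n₁·(E₁/E₂)².
n₂ = 771 × (59.8/39.9)² = 771 × 2.246 = 1731.67
Round up: n₂ = 1732.

1732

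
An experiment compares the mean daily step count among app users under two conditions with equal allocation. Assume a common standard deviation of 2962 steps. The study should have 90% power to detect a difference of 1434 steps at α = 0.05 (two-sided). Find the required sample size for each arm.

For two equal groups, n per group = 2·((z_{α/2} + z_β)·σ/δ)².
z_{α/2} = 1.960; z_β = 1.282 (power 90%).
n = 2 × (3.242 × 2962 / 1434)² = 2 × 44.84 = 89.68
Round up: n = 90 per group.

90 per group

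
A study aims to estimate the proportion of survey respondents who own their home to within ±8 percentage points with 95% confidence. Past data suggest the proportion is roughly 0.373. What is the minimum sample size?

For a proportion with margin E = 0.08 at 95% confidence, z = 1.960.
n = p̂(1−p̂)(z/E)² = 0.373 × 0.627 × (1.960/0.08)² = 140.38
Round up: n = 141.

141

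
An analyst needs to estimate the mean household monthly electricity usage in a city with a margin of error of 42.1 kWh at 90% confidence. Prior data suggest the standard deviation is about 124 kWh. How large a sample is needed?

n = 24

For a mean, the margin of error is E = z·σ/√n, so n = (zσ/E)².
At 90% confidence, z = 1.645.
n = (1.645 × 124 / 42.1)² = 23.48
Round up: n = 24.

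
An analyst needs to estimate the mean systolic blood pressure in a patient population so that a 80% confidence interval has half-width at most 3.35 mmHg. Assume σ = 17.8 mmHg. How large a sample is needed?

For a mean, the margin of error is E = z·σ/√n, so n = (zσ/E)².
At 80% confidence, z = 1.282.
n = (1.282 × 17.8 / 3.35)² = 46.40
Round up: n = 47.

47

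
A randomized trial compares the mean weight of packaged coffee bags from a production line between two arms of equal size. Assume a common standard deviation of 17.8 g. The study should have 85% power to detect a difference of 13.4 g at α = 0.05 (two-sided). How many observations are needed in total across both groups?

64 total

For two equal groups, n per group = 2·((z_{α/2} + z_β)·σ/δ)².
z_{α/2} = 1.960; z_β = 1.036 (power 85%).
n = 2 × (2.996 × 17.8 / 13.4)² = 2 × 15.84 = 31.68
Round up: n = 32 per group.
Total across both groups: 2 × 32 = 64.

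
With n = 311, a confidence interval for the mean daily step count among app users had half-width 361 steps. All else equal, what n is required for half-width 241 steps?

Margin of error scales as 1/√n, so n₂ = n₁·(E₁/E₂)².
n₂ = 311 × (361/241)² = 311 × 2.244 = 697.88
Round up: n₂ = 698.

n = 698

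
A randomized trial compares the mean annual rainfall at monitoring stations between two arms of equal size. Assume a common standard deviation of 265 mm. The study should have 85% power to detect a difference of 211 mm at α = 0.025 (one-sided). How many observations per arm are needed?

For two equal groups, n per group = 2·((z_α + z_β)·σ/δ)².
z_α = 1.960; z_β = 1.036 (power 85%).
n = 2 × (2.996 × 265 / 211)² = 2 × 14.16 = 28.32
Round up: n = 29 per group.

29 per group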